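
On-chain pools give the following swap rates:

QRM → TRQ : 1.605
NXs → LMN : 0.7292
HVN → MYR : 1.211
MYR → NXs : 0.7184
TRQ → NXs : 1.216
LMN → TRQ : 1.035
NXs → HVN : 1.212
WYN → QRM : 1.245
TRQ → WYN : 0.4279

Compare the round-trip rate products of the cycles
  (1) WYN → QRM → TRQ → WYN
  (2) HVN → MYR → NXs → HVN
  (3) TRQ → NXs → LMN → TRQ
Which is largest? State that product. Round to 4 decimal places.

(1) 1.245 × 1.605 × 0.4279 = 0.85504
(2) 1.211 × 0.7184 × 1.212 = 1.05442
(3) 1.216 × 0.7292 × 1.035 = 0.91774
Highest is cycle (2) at 1.0544 (>1, arbitrage).

1.0544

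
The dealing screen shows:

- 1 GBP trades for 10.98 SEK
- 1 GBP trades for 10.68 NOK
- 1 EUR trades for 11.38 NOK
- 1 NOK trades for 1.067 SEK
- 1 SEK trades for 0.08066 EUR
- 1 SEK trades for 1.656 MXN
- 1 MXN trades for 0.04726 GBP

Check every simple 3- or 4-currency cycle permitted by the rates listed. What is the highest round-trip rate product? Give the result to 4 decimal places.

0.9794

EUR→NOK→SEK→EUR: 11.38 × 1.067 × 0.08066 = 0.97941
SEK→MXN→GBP→NOK→SEK: 1.656 × 0.04726 × 10.68 × 1.067 = 0.89185
SEK→MXN→GBP→SEK: 1.656 × 0.04726 × 10.98 = 0.85932
Maximum is EUR→NOK→SEK→EUR at 0.9794; no arbitrage — every cycle loses value.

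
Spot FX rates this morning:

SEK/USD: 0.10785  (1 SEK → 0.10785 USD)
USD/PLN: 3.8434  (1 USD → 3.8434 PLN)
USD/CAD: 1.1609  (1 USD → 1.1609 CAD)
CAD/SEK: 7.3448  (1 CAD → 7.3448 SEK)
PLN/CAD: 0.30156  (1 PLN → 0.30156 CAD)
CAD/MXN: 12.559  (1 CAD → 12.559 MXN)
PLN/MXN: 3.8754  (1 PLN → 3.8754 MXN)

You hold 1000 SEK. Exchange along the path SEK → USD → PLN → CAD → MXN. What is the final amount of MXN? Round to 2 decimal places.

1000 SEK × 0.10785 = 107.85 USD
107.85 USD × 3.8434 = 414.51069 PLN
414.51069 PLN × 0.30156 = 124.9998436764 CAD
124.9998436764 CAD × 12.559 = 1569.8730367319076 MXN

1569.87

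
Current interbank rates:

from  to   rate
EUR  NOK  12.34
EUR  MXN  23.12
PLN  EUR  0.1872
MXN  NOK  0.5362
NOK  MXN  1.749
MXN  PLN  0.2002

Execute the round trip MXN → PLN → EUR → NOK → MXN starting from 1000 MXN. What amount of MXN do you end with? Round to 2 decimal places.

1000 MXN × 0.2002 = 200.2 PLN
200.2 PLN × 0.1872 = 37.47744 EUR
37.47744 EUR × 12.34 = 462.4716096 NOK
462.4716096 NOK × 1.749 = 808.8628451904 MXN

808.86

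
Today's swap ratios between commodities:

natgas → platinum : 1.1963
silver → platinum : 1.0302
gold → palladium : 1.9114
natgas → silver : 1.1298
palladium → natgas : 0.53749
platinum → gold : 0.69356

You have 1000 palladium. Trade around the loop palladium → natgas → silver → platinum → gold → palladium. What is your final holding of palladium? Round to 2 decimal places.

829.33

1000 palladium × 0.53749 = 537.49 natgas
537.49 natgas × 1.1298 = 607.256202 silver
607.256202 silver × 1.0302 = 625.5953393004 platinum
625.5953393004 platinum × 0.69356 = 433.887903525185424 gold
433.887903525185424 gold × 1.9114 = 829.3333387980394194336 palladium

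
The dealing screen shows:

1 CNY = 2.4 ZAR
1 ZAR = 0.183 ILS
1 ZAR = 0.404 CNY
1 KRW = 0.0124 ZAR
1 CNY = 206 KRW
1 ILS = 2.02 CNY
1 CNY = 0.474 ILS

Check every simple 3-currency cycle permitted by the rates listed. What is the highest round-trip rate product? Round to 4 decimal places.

1.0320

KRW→ZAR→CNY→KRW: 0.0124 × 0.404 × 206 = 1.03198
ZAR→ILS→CNY→ZAR: 0.183 × 2.02 × 2.4 = 0.88718
Maximum is KRW→ZAR→CNY→KRW at 1.0320; arbitrage exists.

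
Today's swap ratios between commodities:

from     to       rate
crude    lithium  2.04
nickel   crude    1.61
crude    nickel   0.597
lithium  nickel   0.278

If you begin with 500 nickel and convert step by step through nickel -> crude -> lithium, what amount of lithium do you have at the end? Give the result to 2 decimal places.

1642.20

500 nickel × 1.61 = 805 crude
805 crude × 2.04 = 1642.2 lithium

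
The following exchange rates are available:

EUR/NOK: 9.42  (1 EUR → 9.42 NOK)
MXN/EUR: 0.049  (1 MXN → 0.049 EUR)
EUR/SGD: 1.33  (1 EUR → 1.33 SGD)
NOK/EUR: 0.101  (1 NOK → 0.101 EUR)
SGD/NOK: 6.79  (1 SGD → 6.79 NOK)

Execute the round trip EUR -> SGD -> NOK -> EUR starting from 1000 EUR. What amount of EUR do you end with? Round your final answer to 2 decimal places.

1000 EUR × 1.33 = 1330 SGD
1330 SGD × 6.79 = 9030.7 NOK
9030.7 NOK × 0.101 = 912.1007 EUR

912.10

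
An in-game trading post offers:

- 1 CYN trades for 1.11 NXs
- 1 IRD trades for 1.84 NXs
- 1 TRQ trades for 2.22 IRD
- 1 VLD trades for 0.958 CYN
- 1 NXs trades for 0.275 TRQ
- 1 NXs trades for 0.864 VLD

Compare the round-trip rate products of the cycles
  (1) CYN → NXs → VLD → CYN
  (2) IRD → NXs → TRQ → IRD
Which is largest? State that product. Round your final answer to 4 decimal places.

1.1233

(1) 1.11 × 0.864 × 0.958 = 0.91876
(2) 1.84 × 0.275 × 2.22 = 1.12332
Highest is cycle (2) at 1.1233 (>1, arbitrage).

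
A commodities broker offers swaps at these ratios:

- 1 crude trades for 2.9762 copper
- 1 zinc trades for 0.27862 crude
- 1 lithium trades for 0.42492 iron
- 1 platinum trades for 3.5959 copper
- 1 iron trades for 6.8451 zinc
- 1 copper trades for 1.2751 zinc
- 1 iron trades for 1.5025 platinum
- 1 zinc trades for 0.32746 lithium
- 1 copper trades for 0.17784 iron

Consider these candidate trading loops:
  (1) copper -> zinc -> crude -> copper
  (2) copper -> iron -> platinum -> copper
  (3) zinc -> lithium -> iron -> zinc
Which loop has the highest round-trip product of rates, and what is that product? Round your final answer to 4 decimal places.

(1) 1.2751 × 0.27862 × 2.9762 = 1.05735
(2) 0.17784 × 1.5025 × 3.5959 = 0.96084
(3) 0.32746 × 0.42492 × 6.8451 = 0.95246
Highest is cycle (1) at 1.0573 (>1, arbitrage).

1.0573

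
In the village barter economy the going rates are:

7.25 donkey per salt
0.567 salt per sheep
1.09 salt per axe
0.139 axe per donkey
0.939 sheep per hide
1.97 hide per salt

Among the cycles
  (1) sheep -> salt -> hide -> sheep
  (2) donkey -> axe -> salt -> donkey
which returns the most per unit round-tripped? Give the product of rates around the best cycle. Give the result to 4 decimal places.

1.0984

(1) 0.567 × 1.97 × 0.939 = 1.04885
(2) 0.139 × 1.09 × 7.25 = 1.09845
Highest is cycle (2) at 1.0984 (>1, arbitrage).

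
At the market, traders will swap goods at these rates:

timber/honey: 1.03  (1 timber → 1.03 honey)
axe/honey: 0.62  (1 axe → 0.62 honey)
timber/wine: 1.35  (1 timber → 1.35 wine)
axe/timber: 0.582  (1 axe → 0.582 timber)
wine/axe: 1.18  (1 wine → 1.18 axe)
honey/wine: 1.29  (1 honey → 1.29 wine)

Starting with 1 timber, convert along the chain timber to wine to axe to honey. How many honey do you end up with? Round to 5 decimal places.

0.98766

1 timber × 1.35 = 1.35 wine
1.35 wine × 1.18 = 1.593 axe
1.593 axe × 0.62 = 0.98766 honey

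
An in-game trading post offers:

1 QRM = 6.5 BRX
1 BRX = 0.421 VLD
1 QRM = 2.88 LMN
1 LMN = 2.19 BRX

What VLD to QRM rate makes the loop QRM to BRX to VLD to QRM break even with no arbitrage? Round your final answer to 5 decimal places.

0.36543

Known legs of the cycle: 6.5 × 0.421 = 2.7365
For no arbitrage the full-cycle product must be 1, so the missing rate is 1 / 2.7365 ≈ 0.3654303.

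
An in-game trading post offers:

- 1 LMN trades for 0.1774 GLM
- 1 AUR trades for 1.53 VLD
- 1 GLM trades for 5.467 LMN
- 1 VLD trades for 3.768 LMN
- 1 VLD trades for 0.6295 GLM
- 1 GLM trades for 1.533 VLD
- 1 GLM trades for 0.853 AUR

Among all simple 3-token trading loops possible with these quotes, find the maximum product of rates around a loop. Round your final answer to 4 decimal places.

GLM→VLD→LMN→GLM: 1.533 × 3.768 × 0.1774 = 1.02472
AUR→VLD→GLM→AUR: 1.53 × 0.6295 × 0.853 = 0.82155
Maximum is GLM→VLD→LMN→GLM at 1.0247; arbitrage exists.

1.0247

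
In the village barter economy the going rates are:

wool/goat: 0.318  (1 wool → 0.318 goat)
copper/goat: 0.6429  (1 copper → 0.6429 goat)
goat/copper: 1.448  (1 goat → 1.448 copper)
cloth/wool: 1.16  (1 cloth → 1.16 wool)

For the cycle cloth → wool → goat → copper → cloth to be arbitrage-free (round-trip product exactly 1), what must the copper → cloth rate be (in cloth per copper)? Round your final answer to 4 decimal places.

Known legs of the cycle: 1.16 × 0.318 × 1.448 = 0.53413824
For no arbitrage the full-cycle product must be 1, so the missing rate is 1 / 0.53413824 ≈ 1.872175.

1.8722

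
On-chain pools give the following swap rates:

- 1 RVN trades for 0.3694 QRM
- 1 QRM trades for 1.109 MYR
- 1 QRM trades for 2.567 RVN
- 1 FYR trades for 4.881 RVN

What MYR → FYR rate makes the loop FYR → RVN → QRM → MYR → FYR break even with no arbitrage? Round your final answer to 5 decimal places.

Known legs of the cycle: 4.881 × 0.3694 × 1.109 = 1.9995729126
For no arbitrage the full-cycle product must be 1, so the missing rate is 1 / 1.9995729126 ≈ 0.5001068.

0.50011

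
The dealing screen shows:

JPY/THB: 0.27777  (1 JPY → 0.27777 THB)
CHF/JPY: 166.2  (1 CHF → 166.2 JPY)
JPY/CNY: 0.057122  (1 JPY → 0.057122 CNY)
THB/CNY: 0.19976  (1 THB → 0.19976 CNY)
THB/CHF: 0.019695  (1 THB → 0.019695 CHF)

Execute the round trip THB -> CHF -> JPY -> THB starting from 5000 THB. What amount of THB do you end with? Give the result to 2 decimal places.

5000 THB × 0.019695 = 98.475 CHF
98.475 CHF × 166.2 = 16366.545 JPY
16366.545 JPY × 0.27777 = 4546.13520465 THB

4546.14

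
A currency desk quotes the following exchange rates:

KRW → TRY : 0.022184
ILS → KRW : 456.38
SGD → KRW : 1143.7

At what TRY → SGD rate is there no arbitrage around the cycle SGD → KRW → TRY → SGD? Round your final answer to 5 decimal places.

Known legs of the cycle: 1143.7 × 0.022184 = 25.3718408
For no arbitrage the full-cycle product must be 1, so the missing rate is 1 / 25.3718408 ≈ 0.0394138.

0.03941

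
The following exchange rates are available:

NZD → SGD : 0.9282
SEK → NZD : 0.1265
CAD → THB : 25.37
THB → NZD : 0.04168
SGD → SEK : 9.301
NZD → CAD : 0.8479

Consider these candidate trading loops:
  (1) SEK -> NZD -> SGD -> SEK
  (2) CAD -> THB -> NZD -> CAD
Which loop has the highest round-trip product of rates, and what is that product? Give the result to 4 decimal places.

1.0921

(1) 0.1265 × 0.9282 × 9.301 = 1.09210
(2) 25.37 × 0.04168 × 0.8479 = 0.89659
Highest is cycle (1) at 1.0921 (>1, arbitrage).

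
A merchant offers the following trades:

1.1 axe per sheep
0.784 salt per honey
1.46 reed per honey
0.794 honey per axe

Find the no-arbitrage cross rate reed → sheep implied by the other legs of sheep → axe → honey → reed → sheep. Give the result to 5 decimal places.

0.78421

Known legs of the cycle: 1.1 × 0.794 × 1.46 = 1.275164
For no arbitrage the full-cycle product must be 1, so the missing rate is 1 / 1.275164 ≈ 0.7842129.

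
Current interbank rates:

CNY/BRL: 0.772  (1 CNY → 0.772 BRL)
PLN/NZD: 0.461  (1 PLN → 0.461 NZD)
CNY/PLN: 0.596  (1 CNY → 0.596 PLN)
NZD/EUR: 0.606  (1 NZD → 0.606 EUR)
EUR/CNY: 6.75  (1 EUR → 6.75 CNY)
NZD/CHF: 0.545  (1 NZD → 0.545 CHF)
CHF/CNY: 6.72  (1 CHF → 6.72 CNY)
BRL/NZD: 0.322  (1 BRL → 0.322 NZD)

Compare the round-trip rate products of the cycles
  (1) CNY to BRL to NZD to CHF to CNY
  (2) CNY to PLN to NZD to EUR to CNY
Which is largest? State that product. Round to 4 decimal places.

1.1239

(1) 0.772 × 0.322 × 0.545 × 6.72 = 0.91041
(2) 0.596 × 0.461 × 0.606 × 6.75 = 1.12389
Highest is cycle (2) at 1.1239 (>1, arbitrage).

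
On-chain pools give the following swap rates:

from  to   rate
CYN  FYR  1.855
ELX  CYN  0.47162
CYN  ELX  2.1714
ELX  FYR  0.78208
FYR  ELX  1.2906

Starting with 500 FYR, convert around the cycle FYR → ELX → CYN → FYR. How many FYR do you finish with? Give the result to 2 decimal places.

500 FYR × 1.2906 = 645.3 ELX
645.3 ELX × 0.47162 = 304.336386 CYN
304.336386 CYN × 1.855 = 564.54399603 FYR

564.54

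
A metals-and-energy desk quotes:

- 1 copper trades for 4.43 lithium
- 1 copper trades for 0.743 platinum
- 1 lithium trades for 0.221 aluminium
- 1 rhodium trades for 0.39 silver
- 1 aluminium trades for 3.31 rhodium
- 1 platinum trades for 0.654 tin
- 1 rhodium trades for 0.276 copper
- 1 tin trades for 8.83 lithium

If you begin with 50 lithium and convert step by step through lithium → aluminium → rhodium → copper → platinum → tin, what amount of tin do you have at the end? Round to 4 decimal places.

4.9053

50 lithium × 0.221 = 11.05 aluminium
11.05 aluminium × 3.31 = 36.5755 rhodium
36.5755 rhodium × 0.276 = 10.094838 copper
10.094838 copper × 0.743 = 7.500464634 platinum
7.500464634 platinum × 0.654 = 4.905303870636 tin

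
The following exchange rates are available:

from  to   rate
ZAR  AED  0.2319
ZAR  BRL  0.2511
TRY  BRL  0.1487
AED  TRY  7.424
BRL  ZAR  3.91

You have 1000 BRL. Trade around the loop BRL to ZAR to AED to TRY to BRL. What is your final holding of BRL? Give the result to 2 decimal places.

1000 BRL × 3.91 = 3910 ZAR
3910 ZAR × 0.2319 = 906.729 AED
906.729 AED × 7.424 = 6731.556096 TRY
6731.556096 TRY × 0.1487 = 1000.9823914752 BRL

1000.98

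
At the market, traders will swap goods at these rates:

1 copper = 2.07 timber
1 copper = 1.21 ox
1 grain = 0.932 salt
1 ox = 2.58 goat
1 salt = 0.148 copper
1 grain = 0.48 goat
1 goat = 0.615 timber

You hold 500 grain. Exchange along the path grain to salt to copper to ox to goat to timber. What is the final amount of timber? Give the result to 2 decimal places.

132.41

500 grain × 0.932 = 466 salt
466 salt × 0.148 = 68.968 copper
68.968 copper × 1.21 = 83.45128 ox
83.45128 ox × 2.58 = 215.3043024 goat
215.3043024 goat × 0.615 = 132.412145976 timber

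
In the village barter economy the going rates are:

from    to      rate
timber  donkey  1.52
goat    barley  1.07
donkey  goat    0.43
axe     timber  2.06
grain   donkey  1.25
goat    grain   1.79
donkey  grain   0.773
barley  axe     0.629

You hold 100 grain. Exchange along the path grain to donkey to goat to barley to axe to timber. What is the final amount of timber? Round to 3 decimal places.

74.521

100 grain × 1.25 = 125 donkey
125 donkey × 0.43 = 53.75 goat
53.75 goat × 1.07 = 57.5125 barley
57.5125 barley × 0.629 = 36.1753625 axe
36.1753625 axe × 2.06 = 74.52124675 timber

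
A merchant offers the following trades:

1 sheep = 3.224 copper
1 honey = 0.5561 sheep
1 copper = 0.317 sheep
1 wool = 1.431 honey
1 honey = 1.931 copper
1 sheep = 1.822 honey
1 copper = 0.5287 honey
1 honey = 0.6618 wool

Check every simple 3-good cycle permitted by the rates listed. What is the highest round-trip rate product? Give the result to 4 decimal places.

sheep→honey→copper→sheep: 1.822 × 1.931 × 0.317 = 1.11530
sheep→copper→honey→sheep: 3.224 × 0.5287 × 0.5561 = 0.94789
Maximum is sheep→honey→copper→sheep at 1.1153; arbitrage exists.

1.1153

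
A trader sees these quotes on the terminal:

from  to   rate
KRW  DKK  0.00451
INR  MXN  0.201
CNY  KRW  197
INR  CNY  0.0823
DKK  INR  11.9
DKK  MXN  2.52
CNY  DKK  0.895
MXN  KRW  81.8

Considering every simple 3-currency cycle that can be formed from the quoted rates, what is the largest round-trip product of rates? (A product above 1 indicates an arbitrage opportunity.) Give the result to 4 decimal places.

0.9297

MXN→KRW→DKK→MXN: 81.8 × 0.00451 × 2.52 = 0.92967
INR→CNY→DKK→INR: 0.0823 × 0.895 × 11.9 = 0.87654
Maximum is MXN→KRW→DKK→MXN at 0.9297; no arbitrage — every cycle loses value.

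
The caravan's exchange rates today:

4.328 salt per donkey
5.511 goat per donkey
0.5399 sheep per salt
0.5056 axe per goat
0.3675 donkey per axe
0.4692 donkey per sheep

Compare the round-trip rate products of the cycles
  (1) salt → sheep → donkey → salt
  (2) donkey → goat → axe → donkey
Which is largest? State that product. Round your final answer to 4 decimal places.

(1) 0.5399 × 0.4692 × 4.328 = 1.09637
(2) 5.511 × 0.5056 × 0.3675 = 1.02399
Highest is cycle (1) at 1.0964 (>1, arbitrage).

1.0964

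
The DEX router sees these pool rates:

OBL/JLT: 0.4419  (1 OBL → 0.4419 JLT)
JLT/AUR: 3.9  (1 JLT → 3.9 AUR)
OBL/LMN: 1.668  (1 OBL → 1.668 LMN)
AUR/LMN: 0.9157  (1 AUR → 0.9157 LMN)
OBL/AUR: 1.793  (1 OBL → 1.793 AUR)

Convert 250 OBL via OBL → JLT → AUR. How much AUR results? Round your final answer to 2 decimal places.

430.85

250 OBL × 0.4419 = 110.475 JLT
110.475 JLT × 3.9 = 430.8525 AUR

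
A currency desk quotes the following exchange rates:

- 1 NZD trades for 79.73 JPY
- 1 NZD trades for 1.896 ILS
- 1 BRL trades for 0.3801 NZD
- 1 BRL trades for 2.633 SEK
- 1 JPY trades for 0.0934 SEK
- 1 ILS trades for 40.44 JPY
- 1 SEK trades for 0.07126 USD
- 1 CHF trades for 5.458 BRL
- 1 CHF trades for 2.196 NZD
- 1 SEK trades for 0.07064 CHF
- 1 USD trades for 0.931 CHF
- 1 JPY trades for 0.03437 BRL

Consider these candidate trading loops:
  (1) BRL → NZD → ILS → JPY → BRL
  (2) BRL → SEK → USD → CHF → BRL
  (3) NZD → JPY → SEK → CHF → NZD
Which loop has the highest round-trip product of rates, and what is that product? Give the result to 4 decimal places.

1.1552

(1) 0.3801 × 1.896 × 40.44 × 0.03437 = 1.00168
(2) 2.633 × 0.07126 × 0.931 × 5.458 = 0.95341
(3) 79.73 × 0.0934 × 0.07064 × 2.196 = 1.15519
Highest is cycle (3) at 1.1552 (>1, arbitrage).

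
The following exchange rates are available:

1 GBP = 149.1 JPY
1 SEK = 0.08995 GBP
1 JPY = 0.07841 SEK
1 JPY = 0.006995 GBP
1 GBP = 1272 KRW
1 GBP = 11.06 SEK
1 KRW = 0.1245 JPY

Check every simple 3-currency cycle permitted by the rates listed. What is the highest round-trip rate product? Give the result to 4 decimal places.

JPY→GBP→KRW→JPY: 0.006995 × 1272 × 0.1245 = 1.10776
JPY→SEK→GBP→JPY: 0.07841 × 0.08995 × 149.1 = 1.05160
Maximum is JPY→GBP→KRW→JPY at 1.1078; arbitrage exists.

1.1078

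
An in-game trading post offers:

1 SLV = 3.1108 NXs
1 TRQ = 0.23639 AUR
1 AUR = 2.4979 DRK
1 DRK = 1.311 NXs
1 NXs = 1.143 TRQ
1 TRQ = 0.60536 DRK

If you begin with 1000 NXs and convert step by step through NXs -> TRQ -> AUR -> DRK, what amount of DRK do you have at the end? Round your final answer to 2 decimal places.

1000 NXs × 1.143 = 1143 TRQ
1143 TRQ × 0.23639 = 270.19377 AUR
270.19377 AUR × 2.4979 = 674.917018083 DRK

674.92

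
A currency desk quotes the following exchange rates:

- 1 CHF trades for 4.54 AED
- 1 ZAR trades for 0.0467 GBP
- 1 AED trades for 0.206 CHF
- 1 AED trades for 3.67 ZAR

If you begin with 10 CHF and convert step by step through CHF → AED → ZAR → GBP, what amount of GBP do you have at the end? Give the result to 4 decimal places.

10 CHF × 4.54 = 45.4 AED
45.4 AED × 3.67 = 166.618 ZAR
166.618 ZAR × 0.0467 = 7.7810606 GBP

7.7811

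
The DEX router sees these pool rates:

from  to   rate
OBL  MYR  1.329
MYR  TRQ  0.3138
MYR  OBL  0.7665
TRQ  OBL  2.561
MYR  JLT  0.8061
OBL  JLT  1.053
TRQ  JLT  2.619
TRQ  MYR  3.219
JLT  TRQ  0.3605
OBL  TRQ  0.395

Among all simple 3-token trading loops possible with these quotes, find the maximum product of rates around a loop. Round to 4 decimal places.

1.0680

MYR→TRQ→OBL→MYR: 0.3138 × 2.561 × 1.329 = 1.06804
MYR→OBL→TRQ→MYR: 0.7665 × 0.395 × 3.219 = 0.97461
TRQ→OBL→JLT→TRQ: 2.561 × 1.053 × 0.3605 = 0.97217
MYR→JLT→TRQ→MYR: 0.8061 × 0.3605 × 3.219 = 0.93544
Maximum is MYR→TRQ→OBL→MYR at 1.0680; arbitrage exists.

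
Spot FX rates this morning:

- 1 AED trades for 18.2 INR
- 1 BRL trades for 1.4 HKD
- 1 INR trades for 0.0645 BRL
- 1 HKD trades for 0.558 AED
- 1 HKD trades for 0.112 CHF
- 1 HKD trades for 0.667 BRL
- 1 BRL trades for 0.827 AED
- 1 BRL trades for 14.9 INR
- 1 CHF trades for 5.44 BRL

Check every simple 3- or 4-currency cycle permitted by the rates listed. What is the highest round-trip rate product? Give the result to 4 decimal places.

0.9708

AED→INR→BRL→AED: 18.2 × 0.0645 × 0.827 = 0.97082
AED→INR→BRL→HKD→AED: 18.2 × 0.0645 × 1.4 × 0.558 = 0.91705
CHF→BRL→HKD→CHF: 5.44 × 1.4 × 0.112 = 0.85299
Maximum is AED→INR→BRL→AED at 0.9708; no arbitrage — every cycle loses value.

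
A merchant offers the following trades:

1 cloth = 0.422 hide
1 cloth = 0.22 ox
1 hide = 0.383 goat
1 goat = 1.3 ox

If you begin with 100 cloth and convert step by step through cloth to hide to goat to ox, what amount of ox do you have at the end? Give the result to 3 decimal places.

100 cloth × 0.422 = 42.2 hide
42.2 hide × 0.383 = 16.1626 goat
16.1626 goat × 1.3 = 21.01138 ox

21.011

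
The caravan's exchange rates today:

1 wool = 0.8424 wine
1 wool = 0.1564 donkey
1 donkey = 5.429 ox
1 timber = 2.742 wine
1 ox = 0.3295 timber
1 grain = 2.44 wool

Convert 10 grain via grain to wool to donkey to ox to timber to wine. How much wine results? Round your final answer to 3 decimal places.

18.718

10 grain × 2.44 = 24.4 wool
24.4 wool × 0.1564 = 3.81616 donkey
3.81616 donkey × 5.429 = 20.71793264 ox
20.71793264 ox × 0.3295 = 6.82655880488 timber
6.82655880488 timber × 2.742 = 18.71842424298096 wine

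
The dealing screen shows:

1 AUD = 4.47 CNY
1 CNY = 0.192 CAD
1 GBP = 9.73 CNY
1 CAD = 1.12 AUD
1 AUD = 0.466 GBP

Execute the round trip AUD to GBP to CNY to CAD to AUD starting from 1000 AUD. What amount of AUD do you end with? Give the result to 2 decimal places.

1000 AUD × 0.466 = 466 GBP
466 GBP × 9.73 = 4534.18 CNY
4534.18 CNY × 0.192 = 870.56256 CAD
870.56256 CAD × 1.12 = 975.0300672 AUD

975.03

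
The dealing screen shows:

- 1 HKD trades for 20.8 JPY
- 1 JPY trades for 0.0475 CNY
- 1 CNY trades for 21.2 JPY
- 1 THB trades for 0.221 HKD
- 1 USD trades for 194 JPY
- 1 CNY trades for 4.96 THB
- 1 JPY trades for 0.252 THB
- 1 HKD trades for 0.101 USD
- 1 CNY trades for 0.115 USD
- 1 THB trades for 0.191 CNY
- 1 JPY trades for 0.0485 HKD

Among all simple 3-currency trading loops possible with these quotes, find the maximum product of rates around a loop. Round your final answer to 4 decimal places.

1.1584

THB→HKD→JPY→THB: 0.221 × 20.8 × 0.252 = 1.15839
JPY→CNY→USD→JPY: 0.0475 × 0.115 × 194 = 1.05973
THB→CNY→JPY→THB: 0.191 × 21.2 × 0.252 = 1.02040
JPY→HKD→USD→JPY: 0.0485 × 0.101 × 194 = 0.95031
Maximum is THB→HKD→JPY→THB at 1.1584; arbitrage exists.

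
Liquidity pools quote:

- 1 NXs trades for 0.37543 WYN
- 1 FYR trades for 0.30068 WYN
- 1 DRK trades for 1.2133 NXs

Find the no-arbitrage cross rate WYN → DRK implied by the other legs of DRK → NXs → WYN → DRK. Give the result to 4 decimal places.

Known legs of the cycle: 1.2133 × 0.37543 = 0.455509219
For no arbitrage the full-cycle product must be 1, so the missing rate is 1 / 0.455509219 ≈ 2.195345.

2.1953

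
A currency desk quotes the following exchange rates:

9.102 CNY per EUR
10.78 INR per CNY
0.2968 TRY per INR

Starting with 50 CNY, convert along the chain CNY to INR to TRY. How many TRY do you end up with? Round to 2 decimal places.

159.98

50 CNY × 10.78 = 539 INR
539 INR × 0.2968 = 159.9752 TRY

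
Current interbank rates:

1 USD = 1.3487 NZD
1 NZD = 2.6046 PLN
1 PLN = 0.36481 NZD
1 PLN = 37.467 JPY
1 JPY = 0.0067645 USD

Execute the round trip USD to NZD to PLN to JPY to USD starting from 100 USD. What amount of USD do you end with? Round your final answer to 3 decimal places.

89.031

100 USD × 1.3487 = 134.87 NZD
134.87 NZD × 2.6046 = 351.282402 PLN
351.282402 PLN × 37.467 = 13161.497755734 JPY
13161.497755734 JPY × 0.0067645 = 89.030951568662643 USD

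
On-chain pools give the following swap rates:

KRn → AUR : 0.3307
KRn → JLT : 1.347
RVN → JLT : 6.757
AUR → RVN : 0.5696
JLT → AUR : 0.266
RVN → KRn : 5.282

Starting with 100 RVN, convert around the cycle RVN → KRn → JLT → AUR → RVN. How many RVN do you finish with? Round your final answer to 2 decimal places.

107.80

100 RVN × 5.282 = 528.2 KRn
528.2 KRn × 1.347 = 711.4854 JLT
711.4854 JLT × 0.266 = 189.2551164 AUR
189.2551164 AUR × 0.5696 = 107.79971430144 RVN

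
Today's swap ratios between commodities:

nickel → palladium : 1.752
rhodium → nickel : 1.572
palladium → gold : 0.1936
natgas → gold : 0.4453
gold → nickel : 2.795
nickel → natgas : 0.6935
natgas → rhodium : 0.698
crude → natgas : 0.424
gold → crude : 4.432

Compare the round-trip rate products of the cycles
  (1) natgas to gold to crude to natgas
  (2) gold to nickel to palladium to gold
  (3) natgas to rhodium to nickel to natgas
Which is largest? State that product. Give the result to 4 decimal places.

(1) 0.4453 × 4.432 × 0.424 = 0.83679
(2) 2.795 × 1.752 × 0.1936 = 0.94803
(3) 0.698 × 1.572 × 0.6935 = 0.76095
Highest is cycle (2) at 0.9480 (≤1, no arbitrage).

0.9480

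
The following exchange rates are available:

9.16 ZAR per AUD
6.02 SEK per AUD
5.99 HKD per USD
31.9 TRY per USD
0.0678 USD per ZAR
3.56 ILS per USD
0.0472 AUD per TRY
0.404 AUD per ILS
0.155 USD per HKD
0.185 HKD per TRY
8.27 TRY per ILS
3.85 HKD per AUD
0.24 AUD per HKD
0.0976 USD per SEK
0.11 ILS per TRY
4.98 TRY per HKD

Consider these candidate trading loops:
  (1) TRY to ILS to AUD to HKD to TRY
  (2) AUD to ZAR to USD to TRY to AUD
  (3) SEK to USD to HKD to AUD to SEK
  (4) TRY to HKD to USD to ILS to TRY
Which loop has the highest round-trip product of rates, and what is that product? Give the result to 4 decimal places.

(1) 0.11 × 0.404 × 3.85 × 4.98 = 0.85205
(2) 9.16 × 0.0678 × 31.9 × 0.0472 = 0.93510
(3) 0.0976 × 5.99 × 0.24 × 6.02 = 0.84466
(4) 0.185 × 0.155 × 3.56 × 8.27 = 0.84423
Highest is cycle (2) at 0.9351 (≤1, no arbitrage).

0.9351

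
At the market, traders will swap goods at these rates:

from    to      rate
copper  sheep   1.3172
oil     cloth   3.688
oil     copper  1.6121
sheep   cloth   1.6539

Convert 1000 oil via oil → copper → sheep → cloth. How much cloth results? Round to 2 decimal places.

3511.99

1000 oil × 1.6121 = 1612.1 copper
1612.1 copper × 1.3172 = 2123.45812 sheep
2123.45812 sheep × 1.6539 = 3511.987384668 cloth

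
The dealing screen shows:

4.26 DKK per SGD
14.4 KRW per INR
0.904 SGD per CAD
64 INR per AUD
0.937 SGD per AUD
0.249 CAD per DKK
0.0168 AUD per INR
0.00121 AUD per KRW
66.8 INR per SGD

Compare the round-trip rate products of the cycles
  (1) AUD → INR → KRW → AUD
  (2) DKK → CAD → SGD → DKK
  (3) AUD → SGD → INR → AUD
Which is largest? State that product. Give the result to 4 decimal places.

1.1151

(1) 64 × 14.4 × 0.00121 = 1.11514
(2) 0.249 × 0.904 × 4.26 = 0.95891
(3) 0.937 × 66.8 × 0.0168 = 1.05154
Highest is cycle (1) at 1.1151 (>1, arbitrage).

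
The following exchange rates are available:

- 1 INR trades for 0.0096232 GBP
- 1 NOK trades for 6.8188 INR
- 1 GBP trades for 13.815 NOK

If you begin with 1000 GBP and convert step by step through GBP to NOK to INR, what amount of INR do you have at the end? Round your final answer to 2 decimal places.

1000 GBP × 13.815 = 13815 NOK
13815 NOK × 6.8188 = 94201.722 INR

94201.72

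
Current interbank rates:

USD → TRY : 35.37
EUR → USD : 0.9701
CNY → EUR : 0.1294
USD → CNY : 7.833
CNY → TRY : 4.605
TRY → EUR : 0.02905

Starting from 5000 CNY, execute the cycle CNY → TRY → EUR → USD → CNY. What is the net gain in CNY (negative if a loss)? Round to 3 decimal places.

82.652

5000 CNY × 4.605 = 23025 TRY
23025 TRY × 0.02905 = 668.87625 EUR
668.87625 EUR × 0.9701 = 648.876850125 USD
648.876850125 USD × 7.833 = 5082.652367029125 CNY
Net change: 5082.652367029125 − 5000 = 82.652367029125 CNY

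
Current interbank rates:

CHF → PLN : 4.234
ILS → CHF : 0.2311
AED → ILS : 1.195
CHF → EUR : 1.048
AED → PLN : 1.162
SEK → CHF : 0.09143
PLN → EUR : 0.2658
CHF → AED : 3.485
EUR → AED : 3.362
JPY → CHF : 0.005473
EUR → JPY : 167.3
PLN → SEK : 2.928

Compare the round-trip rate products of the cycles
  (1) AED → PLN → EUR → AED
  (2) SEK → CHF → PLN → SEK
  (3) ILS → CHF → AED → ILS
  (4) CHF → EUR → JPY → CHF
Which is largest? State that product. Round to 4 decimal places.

(1) 1.162 × 0.2658 × 3.362 = 1.03839
(2) 0.09143 × 4.234 × 2.928 = 1.13347
(3) 0.2311 × 3.485 × 1.195 = 0.96243
(4) 1.048 × 167.3 × 0.005473 = 0.95958
Highest is cycle (2) at 1.1335 (>1, arbitrage).

1.1335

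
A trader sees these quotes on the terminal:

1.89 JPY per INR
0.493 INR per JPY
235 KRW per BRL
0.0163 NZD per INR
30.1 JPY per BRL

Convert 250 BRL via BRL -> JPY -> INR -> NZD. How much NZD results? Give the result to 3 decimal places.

250 BRL × 30.1 = 7525 JPY
7525 JPY × 0.493 = 3709.825 INR
3709.825 INR × 0.0163 = 60.4701475 NZD

60.470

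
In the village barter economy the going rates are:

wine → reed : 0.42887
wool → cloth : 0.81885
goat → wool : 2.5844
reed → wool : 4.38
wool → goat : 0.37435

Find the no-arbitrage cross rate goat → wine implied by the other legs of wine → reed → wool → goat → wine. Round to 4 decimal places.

Known legs of the cycle: 0.42887 × 4.38 × 0.37435 = 0.70319798211
For no arbitrage the full-cycle product must be 1, so the missing rate is 1 / 0.70319798211 ≈ 1.422075.

1.4221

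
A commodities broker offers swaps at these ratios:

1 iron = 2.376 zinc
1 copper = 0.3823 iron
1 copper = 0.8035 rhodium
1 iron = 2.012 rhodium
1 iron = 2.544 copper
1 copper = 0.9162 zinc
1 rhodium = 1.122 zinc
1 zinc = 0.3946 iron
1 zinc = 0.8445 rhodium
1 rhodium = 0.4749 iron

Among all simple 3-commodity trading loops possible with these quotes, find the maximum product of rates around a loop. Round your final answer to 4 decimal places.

iron→copper→rhodium→iron: 2.544 × 0.8035 × 0.4749 = 0.97074
iron→zinc→rhodium→iron: 2.376 × 0.8445 × 0.4749 = 0.95290
iron→copper→zinc→iron: 2.544 × 0.9162 × 0.3946 = 0.91974
iron→rhodium→zinc→iron: 2.012 × 1.122 × 0.3946 = 0.89080
Maximum is iron→copper→rhodium→iron at 0.9707; no arbitrage — every cycle loses value.

0.9707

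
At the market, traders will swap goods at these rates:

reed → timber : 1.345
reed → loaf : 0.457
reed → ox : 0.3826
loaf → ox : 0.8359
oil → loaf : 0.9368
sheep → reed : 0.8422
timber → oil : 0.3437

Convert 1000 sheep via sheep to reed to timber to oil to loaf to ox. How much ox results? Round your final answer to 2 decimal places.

1000 sheep × 0.8422 = 842.2 reed
842.2 reed × 1.345 = 1132.759 timber
1132.759 timber × 0.3437 = 389.3292683 oil
389.3292683 oil × 0.9368 = 364.72365854344 loaf
364.72365854344 loaf × 0.8359 = 304.872506176461496 ox

304.87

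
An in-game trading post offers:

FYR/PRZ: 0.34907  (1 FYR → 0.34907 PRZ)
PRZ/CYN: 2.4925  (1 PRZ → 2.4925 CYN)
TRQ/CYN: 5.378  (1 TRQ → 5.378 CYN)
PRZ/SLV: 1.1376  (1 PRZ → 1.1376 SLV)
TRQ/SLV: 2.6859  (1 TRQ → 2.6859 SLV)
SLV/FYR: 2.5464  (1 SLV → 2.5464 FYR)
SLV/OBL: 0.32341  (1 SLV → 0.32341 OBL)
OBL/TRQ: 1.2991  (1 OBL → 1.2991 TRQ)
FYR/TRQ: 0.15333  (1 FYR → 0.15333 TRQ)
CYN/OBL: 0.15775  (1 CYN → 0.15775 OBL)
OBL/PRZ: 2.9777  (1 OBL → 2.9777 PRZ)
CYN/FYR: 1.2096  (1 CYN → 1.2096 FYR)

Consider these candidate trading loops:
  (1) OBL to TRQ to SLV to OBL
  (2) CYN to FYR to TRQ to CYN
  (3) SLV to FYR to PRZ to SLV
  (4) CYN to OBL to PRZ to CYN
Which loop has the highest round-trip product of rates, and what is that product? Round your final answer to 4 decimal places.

(1) 1.2991 × 2.6859 × 0.32341 = 1.12846
(2) 1.2096 × 0.15333 × 5.378 = 0.99745
(3) 2.5464 × 0.34907 × 1.1376 = 1.01118
(4) 0.15775 × 2.9777 × 2.4925 = 1.17081
Highest is cycle (4) at 1.1708 (>1, arbitrage).

1.1708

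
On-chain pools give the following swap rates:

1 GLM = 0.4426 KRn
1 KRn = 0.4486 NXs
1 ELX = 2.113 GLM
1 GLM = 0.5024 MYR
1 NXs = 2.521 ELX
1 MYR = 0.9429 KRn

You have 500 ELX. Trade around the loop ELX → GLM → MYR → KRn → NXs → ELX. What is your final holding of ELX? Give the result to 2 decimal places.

500 ELX × 2.113 = 1056.5 GLM
1056.5 GLM × 0.5024 = 530.7856 MYR
530.7856 MYR × 0.9429 = 500.47774224 KRn
500.47774224 KRn × 0.4486 = 224.514315168864 NXs
224.514315168864 NXs × 2.521 = 566.000588540706144 ELX

566.00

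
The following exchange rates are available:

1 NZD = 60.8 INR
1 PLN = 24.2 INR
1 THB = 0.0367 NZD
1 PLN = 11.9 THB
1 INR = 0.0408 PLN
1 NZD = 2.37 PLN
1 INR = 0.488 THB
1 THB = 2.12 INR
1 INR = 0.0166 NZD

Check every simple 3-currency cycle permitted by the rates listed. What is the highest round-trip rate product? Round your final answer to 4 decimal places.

1.0889

INR→THB→NZD→INR: 0.488 × 0.0367 × 60.8 = 1.08890
PLN→THB→NZD→PLN: 11.9 × 0.0367 × 2.37 = 1.03505
PLN→THB→INR→PLN: 11.9 × 2.12 × 0.0408 = 1.02930
PLN→INR→NZD→PLN: 24.2 × 0.0166 × 2.37 = 0.95208
Maximum is INR→THB→NZD→INR at 1.0889; arbitrage exists.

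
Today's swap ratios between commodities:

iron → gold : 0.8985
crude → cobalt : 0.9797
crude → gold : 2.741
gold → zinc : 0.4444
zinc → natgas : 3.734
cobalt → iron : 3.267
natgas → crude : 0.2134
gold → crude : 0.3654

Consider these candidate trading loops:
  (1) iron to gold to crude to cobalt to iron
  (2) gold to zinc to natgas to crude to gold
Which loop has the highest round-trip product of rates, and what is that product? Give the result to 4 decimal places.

1.0508

(1) 0.8985 × 0.3654 × 0.9797 × 3.267 = 1.05082
(2) 0.4444 × 3.734 × 0.2134 × 2.741 = 0.97063
Highest is cycle (1) at 1.0508 (>1, arbitrage).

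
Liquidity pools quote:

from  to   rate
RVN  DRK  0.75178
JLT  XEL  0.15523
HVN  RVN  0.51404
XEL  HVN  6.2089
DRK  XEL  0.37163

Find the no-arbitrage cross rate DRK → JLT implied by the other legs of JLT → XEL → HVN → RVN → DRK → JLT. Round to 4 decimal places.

Known legs of the cycle: 0.15523 × 6.2089 × 0.51404 × 0.75178 = 0.3724585990189085864
For no arbitrage the full-cycle product must be 1, so the missing rate is 1 / 0.3724585990189085864 ≈ 2.684862.

2.6849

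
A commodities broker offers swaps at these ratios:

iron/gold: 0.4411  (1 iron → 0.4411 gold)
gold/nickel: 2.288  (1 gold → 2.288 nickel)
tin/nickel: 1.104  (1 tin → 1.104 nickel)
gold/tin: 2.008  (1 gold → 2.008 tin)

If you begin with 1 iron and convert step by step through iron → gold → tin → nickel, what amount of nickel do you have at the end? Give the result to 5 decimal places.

0.97784

1 iron × 0.4411 = 0.4411 gold
0.4411 gold × 2.008 = 0.8857288 tin
0.8857288 tin × 1.104 = 0.9778445952 nickel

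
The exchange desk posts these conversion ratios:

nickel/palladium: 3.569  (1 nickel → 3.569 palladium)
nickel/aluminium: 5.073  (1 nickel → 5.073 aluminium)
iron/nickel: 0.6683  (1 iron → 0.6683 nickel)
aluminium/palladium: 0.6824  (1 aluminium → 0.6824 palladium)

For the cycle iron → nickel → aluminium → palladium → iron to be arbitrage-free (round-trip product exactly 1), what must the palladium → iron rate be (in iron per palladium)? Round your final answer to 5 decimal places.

0.43224

Known legs of the cycle: 0.6683 × 5.073 × 0.6824 = 2.31353109816
For no arbitrage the full-cycle product must be 1, so the missing rate is 1 / 2.31353109816 ≈ 0.4322397.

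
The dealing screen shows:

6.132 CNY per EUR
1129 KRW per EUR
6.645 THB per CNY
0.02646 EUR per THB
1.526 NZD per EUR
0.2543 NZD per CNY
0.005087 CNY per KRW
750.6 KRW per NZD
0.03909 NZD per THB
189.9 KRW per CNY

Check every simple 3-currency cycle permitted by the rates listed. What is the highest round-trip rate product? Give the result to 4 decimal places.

CNY→THB→EUR→CNY: 6.645 × 0.02646 × 6.132 = 1.07817
CNY→NZD→KRW→CNY: 0.2543 × 750.6 × 0.005087 = 0.97099
Maximum is CNY→THB→EUR→CNY at 1.0782; arbitrage exists.

1.0782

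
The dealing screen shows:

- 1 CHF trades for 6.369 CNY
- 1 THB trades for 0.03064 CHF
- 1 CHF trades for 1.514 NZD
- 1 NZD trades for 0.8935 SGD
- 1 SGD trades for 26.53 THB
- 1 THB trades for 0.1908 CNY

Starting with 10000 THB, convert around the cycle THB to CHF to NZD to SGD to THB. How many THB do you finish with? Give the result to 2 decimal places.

10996.30

10000 THB × 0.03064 = 306.4 CHF
306.4 CHF × 1.514 = 463.8896 NZD
463.8896 NZD × 0.8935 = 414.4853576 SGD
414.4853576 SGD × 26.53 = 10996.296537128 THB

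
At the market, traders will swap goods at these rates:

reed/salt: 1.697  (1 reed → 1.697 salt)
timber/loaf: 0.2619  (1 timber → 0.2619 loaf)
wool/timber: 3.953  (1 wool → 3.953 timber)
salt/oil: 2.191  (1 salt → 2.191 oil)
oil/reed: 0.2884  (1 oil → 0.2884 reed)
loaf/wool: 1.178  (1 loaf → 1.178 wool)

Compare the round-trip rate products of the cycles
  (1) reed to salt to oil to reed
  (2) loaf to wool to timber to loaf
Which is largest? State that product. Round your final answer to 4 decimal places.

1.2196

(1) 1.697 × 2.191 × 0.2884 = 1.07231
(2) 1.178 × 3.953 × 0.2619 = 1.21957
Highest is cycle (2) at 1.2196 (>1, arbitrage).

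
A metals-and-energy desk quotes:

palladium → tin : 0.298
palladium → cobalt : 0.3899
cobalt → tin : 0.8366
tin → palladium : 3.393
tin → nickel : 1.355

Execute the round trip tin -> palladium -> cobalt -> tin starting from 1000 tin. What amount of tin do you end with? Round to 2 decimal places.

1000 tin × 3.393 = 3393 palladium
3393 palladium × 0.3899 = 1322.9307 cobalt
1322.9307 cobalt × 0.8366 = 1106.76382362 tin

1106.76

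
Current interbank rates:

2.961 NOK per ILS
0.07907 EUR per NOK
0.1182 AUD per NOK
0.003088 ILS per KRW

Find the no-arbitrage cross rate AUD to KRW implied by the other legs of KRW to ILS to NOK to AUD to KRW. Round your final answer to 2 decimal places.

Known legs of the cycle: 0.003088 × 2.961 × 0.1182 = 0.0010807697376
For no arbitrage the full-cycle product must be 1, so the missing rate is 1 / 0.0010807697376 ≈ 925.2665.

925.27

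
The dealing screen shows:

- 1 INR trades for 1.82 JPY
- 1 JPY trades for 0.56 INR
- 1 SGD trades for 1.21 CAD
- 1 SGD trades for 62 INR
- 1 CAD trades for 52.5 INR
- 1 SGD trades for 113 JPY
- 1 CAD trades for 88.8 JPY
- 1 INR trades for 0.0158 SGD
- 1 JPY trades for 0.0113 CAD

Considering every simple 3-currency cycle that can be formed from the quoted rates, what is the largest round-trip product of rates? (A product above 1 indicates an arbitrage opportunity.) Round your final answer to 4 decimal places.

INR→JPY→CAD→INR: 1.82 × 0.0113 × 52.5 = 1.07972
SGD→CAD→INR→SGD: 1.21 × 52.5 × 0.0158 = 1.00370
SGD→JPY→INR→SGD: 113 × 0.56 × 0.0158 = 0.99982
Maximum is INR→JPY→CAD→INR at 1.0797; arbitrage exists.

1.0797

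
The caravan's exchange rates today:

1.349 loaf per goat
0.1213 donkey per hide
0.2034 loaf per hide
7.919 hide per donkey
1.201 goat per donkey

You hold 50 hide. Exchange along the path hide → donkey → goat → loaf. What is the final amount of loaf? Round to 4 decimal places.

9.8262

50 hide × 0.1213 = 6.065 donkey
6.065 donkey × 1.201 = 7.284065 goat
7.284065 goat × 1.349 = 9.826203685 loaf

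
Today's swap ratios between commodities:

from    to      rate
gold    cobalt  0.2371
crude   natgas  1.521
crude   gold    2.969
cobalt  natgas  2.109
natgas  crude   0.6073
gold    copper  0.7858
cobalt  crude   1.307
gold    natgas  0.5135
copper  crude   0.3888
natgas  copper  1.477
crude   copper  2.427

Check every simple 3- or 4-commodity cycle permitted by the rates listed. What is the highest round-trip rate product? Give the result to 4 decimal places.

0.9259

natgas→crude→gold→natgas: 0.6073 × 2.969 × 0.5135 = 0.92588
crude→gold→cobalt→crude: 2.969 × 0.2371 × 1.307 = 0.92006
copper→crude→gold→copper: 0.3888 × 2.969 × 0.7858 = 0.90709
natgas→crude→gold→cobalt→natgas: 0.6073 × 2.969 × 0.2371 × 2.109 = 0.90162
copper→crude→gold→natgas→copper: 0.3888 × 2.969 × 0.5135 × 1.477 = 0.87550
copper→crude→natgas→copper: 0.3888 × 1.521 × 1.477 = 0.87345
Maximum is natgas→crude→gold→natgas at 0.9259; no arbitrage — every cycle loses value.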